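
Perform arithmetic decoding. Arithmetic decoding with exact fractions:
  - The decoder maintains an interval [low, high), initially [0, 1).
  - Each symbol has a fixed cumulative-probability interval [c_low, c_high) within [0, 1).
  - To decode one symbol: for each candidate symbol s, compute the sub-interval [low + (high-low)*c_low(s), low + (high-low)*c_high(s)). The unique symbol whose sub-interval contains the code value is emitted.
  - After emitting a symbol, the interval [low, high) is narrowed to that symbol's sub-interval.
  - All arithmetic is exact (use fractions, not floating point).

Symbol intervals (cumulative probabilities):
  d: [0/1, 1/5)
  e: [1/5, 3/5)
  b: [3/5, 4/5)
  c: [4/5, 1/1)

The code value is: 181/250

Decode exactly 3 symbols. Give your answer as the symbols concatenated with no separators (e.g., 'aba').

Step 1: interval [0/1, 1/1), width = 1/1 - 0/1 = 1/1
  'd': [0/1 + 1/1*0/1, 0/1 + 1/1*1/5) = [0/1, 1/5)
  'e': [0/1 + 1/1*1/5, 0/1 + 1/1*3/5) = [1/5, 3/5)
  'b': [0/1 + 1/1*3/5, 0/1 + 1/1*4/5) = [3/5, 4/5) <- contains code 181/250
  'c': [0/1 + 1/1*4/5, 0/1 + 1/1*1/1) = [4/5, 1/1)
  emit 'b', narrow to [3/5, 4/5)
Step 2: interval [3/5, 4/5), width = 4/5 - 3/5 = 1/5
  'd': [3/5 + 1/5*0/1, 3/5 + 1/5*1/5) = [3/5, 16/25)
  'e': [3/5 + 1/5*1/5, 3/5 + 1/5*3/5) = [16/25, 18/25)
  'b': [3/5 + 1/5*3/5, 3/5 + 1/5*4/5) = [18/25, 19/25) <- contains code 181/250
  'c': [3/5 + 1/5*4/5, 3/5 + 1/5*1/1) = [19/25, 4/5)
  emit 'b', narrow to [18/25, 19/25)
Step 3: interval [18/25, 19/25), width = 19/25 - 18/25 = 1/25
  'd': [18/25 + 1/25*0/1, 18/25 + 1/25*1/5) = [18/25, 91/125) <- contains code 181/250
  'e': [18/25 + 1/25*1/5, 18/25 + 1/25*3/5) = [91/125, 93/125)
  'b': [18/25 + 1/25*3/5, 18/25 + 1/25*4/5) = [93/125, 94/125)
  'c': [18/25 + 1/25*4/5, 18/25 + 1/25*1/1) = [94/125, 19/25)
  emit 'd', narrow to [18/25, 91/125)

Answer: bbd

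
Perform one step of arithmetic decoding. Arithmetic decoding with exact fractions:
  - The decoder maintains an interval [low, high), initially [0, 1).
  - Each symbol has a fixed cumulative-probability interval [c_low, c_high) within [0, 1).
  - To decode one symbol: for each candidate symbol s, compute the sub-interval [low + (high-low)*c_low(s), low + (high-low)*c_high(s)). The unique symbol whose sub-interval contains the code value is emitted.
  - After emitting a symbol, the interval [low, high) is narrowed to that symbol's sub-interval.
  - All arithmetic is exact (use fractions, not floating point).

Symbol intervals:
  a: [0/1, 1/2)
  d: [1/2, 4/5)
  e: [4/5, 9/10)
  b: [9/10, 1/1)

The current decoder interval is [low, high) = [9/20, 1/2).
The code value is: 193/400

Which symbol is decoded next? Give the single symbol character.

Answer: d

Derivation:
Interval width = high − low = 1/2 − 9/20 = 1/20
Scaled code = (code − low) / width = (193/400 − 9/20) / 1/20 = 13/20
  a: [0/1, 1/2) 
  d: [1/2, 4/5) ← scaled code falls here ✓
  e: [4/5, 9/10) 
  b: [9/10, 1/1) 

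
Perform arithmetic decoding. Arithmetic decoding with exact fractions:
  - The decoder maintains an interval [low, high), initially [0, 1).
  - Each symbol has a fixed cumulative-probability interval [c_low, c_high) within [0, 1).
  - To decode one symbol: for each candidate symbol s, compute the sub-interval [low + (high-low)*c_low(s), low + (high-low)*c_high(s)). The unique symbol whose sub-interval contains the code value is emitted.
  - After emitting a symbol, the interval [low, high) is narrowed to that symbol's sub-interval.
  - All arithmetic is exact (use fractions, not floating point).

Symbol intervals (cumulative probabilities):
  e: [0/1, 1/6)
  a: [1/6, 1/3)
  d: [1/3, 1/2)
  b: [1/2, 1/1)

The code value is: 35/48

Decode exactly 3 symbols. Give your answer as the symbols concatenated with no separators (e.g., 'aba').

Step 1: interval [0/1, 1/1), width = 1/1 - 0/1 = 1/1
  'e': [0/1 + 1/1*0/1, 0/1 + 1/1*1/6) = [0/1, 1/6)
  'a': [0/1 + 1/1*1/6, 0/1 + 1/1*1/3) = [1/6, 1/3)
  'd': [0/1 + 1/1*1/3, 0/1 + 1/1*1/2) = [1/3, 1/2)
  'b': [0/1 + 1/1*1/2, 0/1 + 1/1*1/1) = [1/2, 1/1) <- contains code 35/48
  emit 'b', narrow to [1/2, 1/1)
Step 2: interval [1/2, 1/1), width = 1/1 - 1/2 = 1/2
  'e': [1/2 + 1/2*0/1, 1/2 + 1/2*1/6) = [1/2, 7/12)
  'a': [1/2 + 1/2*1/6, 1/2 + 1/2*1/3) = [7/12, 2/3)
  'd': [1/2 + 1/2*1/3, 1/2 + 1/2*1/2) = [2/3, 3/4) <- contains code 35/48
  'b': [1/2 + 1/2*1/2, 1/2 + 1/2*1/1) = [3/4, 1/1)
  emit 'd', narrow to [2/3, 3/4)
Step 3: interval [2/3, 3/4), width = 3/4 - 2/3 = 1/12
  'e': [2/3 + 1/12*0/1, 2/3 + 1/12*1/6) = [2/3, 49/72)
  'a': [2/3 + 1/12*1/6, 2/3 + 1/12*1/3) = [49/72, 25/36)
  'd': [2/3 + 1/12*1/3, 2/3 + 1/12*1/2) = [25/36, 17/24)
  'b': [2/3 + 1/12*1/2, 2/3 + 1/12*1/1) = [17/24, 3/4) <- contains code 35/48
  emit 'b', narrow to [17/24, 3/4)

Answer: bdb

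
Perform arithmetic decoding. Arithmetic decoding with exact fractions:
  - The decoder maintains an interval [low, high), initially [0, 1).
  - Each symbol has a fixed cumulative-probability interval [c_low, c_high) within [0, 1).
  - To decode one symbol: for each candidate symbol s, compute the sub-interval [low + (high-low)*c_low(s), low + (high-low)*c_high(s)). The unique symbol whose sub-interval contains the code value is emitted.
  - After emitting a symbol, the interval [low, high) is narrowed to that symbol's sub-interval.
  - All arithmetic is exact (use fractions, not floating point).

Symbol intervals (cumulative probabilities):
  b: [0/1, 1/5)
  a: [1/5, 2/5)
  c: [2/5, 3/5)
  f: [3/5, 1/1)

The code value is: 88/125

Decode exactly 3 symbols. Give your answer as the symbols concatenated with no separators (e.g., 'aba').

Answer: faa

Derivation:
Step 1: interval [0/1, 1/1), width = 1/1 - 0/1 = 1/1
  'b': [0/1 + 1/1*0/1, 0/1 + 1/1*1/5) = [0/1, 1/5)
  'a': [0/1 + 1/1*1/5, 0/1 + 1/1*2/5) = [1/5, 2/5)
  'c': [0/1 + 1/1*2/5, 0/1 + 1/1*3/5) = [2/5, 3/5)
  'f': [0/1 + 1/1*3/5, 0/1 + 1/1*1/1) = [3/5, 1/1) <- contains code 88/125
  emit 'f', narrow to [3/5, 1/1)
Step 2: interval [3/5, 1/1), width = 1/1 - 3/5 = 2/5
  'b': [3/5 + 2/5*0/1, 3/5 + 2/5*1/5) = [3/5, 17/25)
  'a': [3/5 + 2/5*1/5, 3/5 + 2/5*2/5) = [17/25, 19/25) <- contains code 88/125
  'c': [3/5 + 2/5*2/5, 3/5 + 2/5*3/5) = [19/25, 21/25)
  'f': [3/5 + 2/5*3/5, 3/5 + 2/5*1/1) = [21/25, 1/1)
  emit 'a', narrow to [17/25, 19/25)
Step 3: interval [17/25, 19/25), width = 19/25 - 17/25 = 2/25
  'b': [17/25 + 2/25*0/1, 17/25 + 2/25*1/5) = [17/25, 87/125)
  'a': [17/25 + 2/25*1/5, 17/25 + 2/25*2/5) = [87/125, 89/125) <- contains code 88/125
  'c': [17/25 + 2/25*2/5, 17/25 + 2/25*3/5) = [89/125, 91/125)
  'f': [17/25 + 2/25*3/5, 17/25 + 2/25*1/1) = [91/125, 19/25)
  emit 'a', narrow to [87/125, 89/125)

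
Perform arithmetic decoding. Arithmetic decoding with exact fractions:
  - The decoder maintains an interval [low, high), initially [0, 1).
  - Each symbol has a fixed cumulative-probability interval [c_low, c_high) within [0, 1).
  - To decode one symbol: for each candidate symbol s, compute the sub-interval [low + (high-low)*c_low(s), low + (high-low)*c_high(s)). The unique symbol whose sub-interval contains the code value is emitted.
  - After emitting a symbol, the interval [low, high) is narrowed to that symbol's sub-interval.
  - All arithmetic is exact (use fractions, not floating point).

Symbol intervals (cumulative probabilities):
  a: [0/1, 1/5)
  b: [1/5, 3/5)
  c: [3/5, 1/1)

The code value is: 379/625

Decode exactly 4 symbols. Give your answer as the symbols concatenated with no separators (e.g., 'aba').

Answer: caab

Derivation:
Step 1: interval [0/1, 1/1), width = 1/1 - 0/1 = 1/1
  'a': [0/1 + 1/1*0/1, 0/1 + 1/1*1/5) = [0/1, 1/5)
  'b': [0/1 + 1/1*1/5, 0/1 + 1/1*3/5) = [1/5, 3/5)
  'c': [0/1 + 1/1*3/5, 0/1 + 1/1*1/1) = [3/5, 1/1) <- contains code 379/625
  emit 'c', narrow to [3/5, 1/1)
Step 2: interval [3/5, 1/1), width = 1/1 - 3/5 = 2/5
  'a': [3/5 + 2/5*0/1, 3/5 + 2/5*1/5) = [3/5, 17/25) <- contains code 379/625
  'b': [3/5 + 2/5*1/5, 3/5 + 2/5*3/5) = [17/25, 21/25)
  'c': [3/5 + 2/5*3/5, 3/5 + 2/5*1/1) = [21/25, 1/1)
  emit 'a', narrow to [3/5, 17/25)
Step 3: interval [3/5, 17/25), width = 17/25 - 3/5 = 2/25
  'a': [3/5 + 2/25*0/1, 3/5 + 2/25*1/5) = [3/5, 77/125) <- contains code 379/625
  'b': [3/5 + 2/25*1/5, 3/5 + 2/25*3/5) = [77/125, 81/125)
  'c': [3/5 + 2/25*3/5, 3/5 + 2/25*1/1) = [81/125, 17/25)
  emit 'a', narrow to [3/5, 77/125)
Step 4: interval [3/5, 77/125), width = 77/125 - 3/5 = 2/125
  'a': [3/5 + 2/125*0/1, 3/5 + 2/125*1/5) = [3/5, 377/625)
  'b': [3/5 + 2/125*1/5, 3/5 + 2/125*3/5) = [377/625, 381/625) <- contains code 379/625
  'c': [3/5 + 2/125*3/5, 3/5 + 2/125*1/1) = [381/625, 77/125)
  emit 'b', narrow to [377/625, 381/625)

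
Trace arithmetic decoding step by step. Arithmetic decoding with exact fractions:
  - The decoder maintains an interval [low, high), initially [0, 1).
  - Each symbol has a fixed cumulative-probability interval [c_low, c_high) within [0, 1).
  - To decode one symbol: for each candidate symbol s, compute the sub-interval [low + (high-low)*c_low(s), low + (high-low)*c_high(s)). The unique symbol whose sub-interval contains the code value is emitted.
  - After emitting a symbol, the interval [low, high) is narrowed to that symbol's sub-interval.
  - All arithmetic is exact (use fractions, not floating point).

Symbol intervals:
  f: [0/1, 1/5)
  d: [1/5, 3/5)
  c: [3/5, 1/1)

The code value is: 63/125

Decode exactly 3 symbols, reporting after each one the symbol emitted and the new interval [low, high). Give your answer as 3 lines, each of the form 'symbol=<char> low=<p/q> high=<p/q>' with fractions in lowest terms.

Answer: symbol=d low=1/5 high=3/5
symbol=c low=11/25 high=3/5
symbol=d low=59/125 high=67/125

Derivation:
Step 1: interval [0/1, 1/1), width = 1/1 - 0/1 = 1/1
  'f': [0/1 + 1/1*0/1, 0/1 + 1/1*1/5) = [0/1, 1/5)
  'd': [0/1 + 1/1*1/5, 0/1 + 1/1*3/5) = [1/5, 3/5) <- contains code 63/125
  'c': [0/1 + 1/1*3/5, 0/1 + 1/1*1/1) = [3/5, 1/1)
  emit 'd', narrow to [1/5, 3/5)
Step 2: interval [1/5, 3/5), width = 3/5 - 1/5 = 2/5
  'f': [1/5 + 2/5*0/1, 1/5 + 2/5*1/5) = [1/5, 7/25)
  'd': [1/5 + 2/5*1/5, 1/5 + 2/5*3/5) = [7/25, 11/25)
  'c': [1/5 + 2/5*3/5, 1/5 + 2/5*1/1) = [11/25, 3/5) <- contains code 63/125
  emit 'c', narrow to [11/25, 3/5)
Step 3: interval [11/25, 3/5), width = 3/5 - 11/25 = 4/25
  'f': [11/25 + 4/25*0/1, 11/25 + 4/25*1/5) = [11/25, 59/125)
  'd': [11/25 + 4/25*1/5, 11/25 + 4/25*3/5) = [59/125, 67/125) <- contains code 63/125
  'c': [11/25 + 4/25*3/5, 11/25 + 4/25*1/1) = [67/125, 3/5)
  emit 'd', narrow to [59/125, 67/125)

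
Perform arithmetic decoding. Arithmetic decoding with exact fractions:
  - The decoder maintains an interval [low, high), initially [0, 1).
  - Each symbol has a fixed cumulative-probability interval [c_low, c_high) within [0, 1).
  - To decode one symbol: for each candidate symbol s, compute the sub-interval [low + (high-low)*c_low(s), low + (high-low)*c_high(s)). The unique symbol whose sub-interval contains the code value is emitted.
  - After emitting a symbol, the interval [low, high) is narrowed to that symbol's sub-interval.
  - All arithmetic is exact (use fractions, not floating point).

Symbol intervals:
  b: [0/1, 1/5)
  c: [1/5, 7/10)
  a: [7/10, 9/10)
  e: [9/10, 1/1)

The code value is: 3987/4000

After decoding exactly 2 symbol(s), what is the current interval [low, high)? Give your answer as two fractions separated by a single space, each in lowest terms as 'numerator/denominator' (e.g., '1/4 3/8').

Answer: 99/100 1/1

Derivation:
Step 1: interval [0/1, 1/1), width = 1/1 - 0/1 = 1/1
  'b': [0/1 + 1/1*0/1, 0/1 + 1/1*1/5) = [0/1, 1/5)
  'c': [0/1 + 1/1*1/5, 0/1 + 1/1*7/10) = [1/5, 7/10)
  'a': [0/1 + 1/1*7/10, 0/1 + 1/1*9/10) = [7/10, 9/10)
  'e': [0/1 + 1/1*9/10, 0/1 + 1/1*1/1) = [9/10, 1/1) <- contains code 3987/4000
  emit 'e', narrow to [9/10, 1/1)
Step 2: interval [9/10, 1/1), width = 1/1 - 9/10 = 1/10
  'b': [9/10 + 1/10*0/1, 9/10 + 1/10*1/5) = [9/10, 23/25)
  'c': [9/10 + 1/10*1/5, 9/10 + 1/10*7/10) = [23/25, 97/100)
  'a': [9/10 + 1/10*7/10, 9/10 + 1/10*9/10) = [97/100, 99/100)
  'e': [9/10 + 1/10*9/10, 9/10 + 1/10*1/1) = [99/100, 1/1) <- contains code 3987/4000
  emit 'e', narrow to [99/100, 1/1)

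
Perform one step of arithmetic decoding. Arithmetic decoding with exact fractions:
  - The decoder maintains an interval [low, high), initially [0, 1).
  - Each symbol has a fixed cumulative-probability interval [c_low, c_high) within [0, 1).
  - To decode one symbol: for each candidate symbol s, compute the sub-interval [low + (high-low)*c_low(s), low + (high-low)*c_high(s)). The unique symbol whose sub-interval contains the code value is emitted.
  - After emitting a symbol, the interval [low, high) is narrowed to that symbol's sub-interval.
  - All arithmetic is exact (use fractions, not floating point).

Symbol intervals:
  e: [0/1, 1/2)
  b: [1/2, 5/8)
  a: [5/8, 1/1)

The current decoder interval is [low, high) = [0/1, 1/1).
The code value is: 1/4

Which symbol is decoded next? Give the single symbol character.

Interval width = high − low = 1/1 − 0/1 = 1/1
Scaled code = (code − low) / width = (1/4 − 0/1) / 1/1 = 1/4
  e: [0/1, 1/2) ← scaled code falls here ✓
  b: [1/2, 5/8) 
  a: [5/8, 1/1) 

Answer: e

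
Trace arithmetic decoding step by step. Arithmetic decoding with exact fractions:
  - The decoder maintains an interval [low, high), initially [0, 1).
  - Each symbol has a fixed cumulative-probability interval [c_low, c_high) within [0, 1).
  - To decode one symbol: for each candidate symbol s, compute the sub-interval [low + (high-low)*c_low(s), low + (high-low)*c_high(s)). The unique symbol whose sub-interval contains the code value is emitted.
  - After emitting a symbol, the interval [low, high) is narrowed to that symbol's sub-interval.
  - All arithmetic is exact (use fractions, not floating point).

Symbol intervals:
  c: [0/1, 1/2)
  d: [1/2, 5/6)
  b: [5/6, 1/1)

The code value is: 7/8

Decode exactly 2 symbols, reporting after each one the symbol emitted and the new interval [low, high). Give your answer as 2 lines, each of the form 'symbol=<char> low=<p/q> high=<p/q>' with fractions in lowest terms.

Answer: symbol=b low=5/6 high=1/1
symbol=c low=5/6 high=11/12

Derivation:
Step 1: interval [0/1, 1/1), width = 1/1 - 0/1 = 1/1
  'c': [0/1 + 1/1*0/1, 0/1 + 1/1*1/2) = [0/1, 1/2)
  'd': [0/1 + 1/1*1/2, 0/1 + 1/1*5/6) = [1/2, 5/6)
  'b': [0/1 + 1/1*5/6, 0/1 + 1/1*1/1) = [5/6, 1/1) <- contains code 7/8
  emit 'b', narrow to [5/6, 1/1)
Step 2: interval [5/6, 1/1), width = 1/1 - 5/6 = 1/6
  'c': [5/6 + 1/6*0/1, 5/6 + 1/6*1/2) = [5/6, 11/12) <- contains code 7/8
  'd': [5/6 + 1/6*1/2, 5/6 + 1/6*5/6) = [11/12, 35/36)
  'b': [5/6 + 1/6*5/6, 5/6 + 1/6*1/1) = [35/36, 1/1)
  emit 'c', narrow to [5/6, 11/12)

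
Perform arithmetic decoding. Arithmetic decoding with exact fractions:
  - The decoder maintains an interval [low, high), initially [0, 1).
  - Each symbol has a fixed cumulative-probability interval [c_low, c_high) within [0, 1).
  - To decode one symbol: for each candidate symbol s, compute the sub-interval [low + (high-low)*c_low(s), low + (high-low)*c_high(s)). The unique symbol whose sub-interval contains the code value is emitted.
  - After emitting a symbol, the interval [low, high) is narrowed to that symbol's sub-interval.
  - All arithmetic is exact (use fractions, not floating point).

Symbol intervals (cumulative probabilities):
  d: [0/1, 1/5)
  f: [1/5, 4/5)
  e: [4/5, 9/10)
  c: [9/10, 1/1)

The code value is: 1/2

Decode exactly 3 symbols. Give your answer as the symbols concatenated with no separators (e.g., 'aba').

Step 1: interval [0/1, 1/1), width = 1/1 - 0/1 = 1/1
  'd': [0/1 + 1/1*0/1, 0/1 + 1/1*1/5) = [0/1, 1/5)
  'f': [0/1 + 1/1*1/5, 0/1 + 1/1*4/5) = [1/5, 4/5) <- contains code 1/2
  'e': [0/1 + 1/1*4/5, 0/1 + 1/1*9/10) = [4/5, 9/10)
  'c': [0/1 + 1/1*9/10, 0/1 + 1/1*1/1) = [9/10, 1/1)
  emit 'f', narrow to [1/5, 4/5)
Step 2: interval [1/5, 4/5), width = 4/5 - 1/5 = 3/5
  'd': [1/5 + 3/5*0/1, 1/5 + 3/5*1/5) = [1/5, 8/25)
  'f': [1/5 + 3/5*1/5, 1/5 + 3/5*4/5) = [8/25, 17/25) <- contains code 1/2
  'e': [1/5 + 3/5*4/5, 1/5 + 3/5*9/10) = [17/25, 37/50)
  'c': [1/5 + 3/5*9/10, 1/5 + 3/5*1/1) = [37/50, 4/5)
  emit 'f', narrow to [8/25, 17/25)
Step 3: interval [8/25, 17/25), width = 17/25 - 8/25 = 9/25
  'd': [8/25 + 9/25*0/1, 8/25 + 9/25*1/5) = [8/25, 49/125)
  'f': [8/25 + 9/25*1/5, 8/25 + 9/25*4/5) = [49/125, 76/125) <- contains code 1/2
  'e': [8/25 + 9/25*4/5, 8/25 + 9/25*9/10) = [76/125, 161/250)
  'c': [8/25 + 9/25*9/10, 8/25 + 9/25*1/1) = [161/250, 17/25)
  emit 'f', narrow to [49/125, 76/125)

Answer: fff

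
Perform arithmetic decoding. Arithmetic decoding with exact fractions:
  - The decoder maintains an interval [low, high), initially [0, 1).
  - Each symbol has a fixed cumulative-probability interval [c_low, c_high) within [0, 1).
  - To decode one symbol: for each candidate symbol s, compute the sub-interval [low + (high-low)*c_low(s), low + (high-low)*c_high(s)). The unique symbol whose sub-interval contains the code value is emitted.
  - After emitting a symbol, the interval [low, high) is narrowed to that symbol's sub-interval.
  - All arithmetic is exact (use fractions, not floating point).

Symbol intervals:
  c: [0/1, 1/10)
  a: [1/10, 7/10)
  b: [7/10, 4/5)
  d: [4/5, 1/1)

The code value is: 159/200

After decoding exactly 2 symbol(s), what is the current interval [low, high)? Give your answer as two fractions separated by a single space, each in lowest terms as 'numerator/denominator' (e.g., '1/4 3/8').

Step 1: interval [0/1, 1/1), width = 1/1 - 0/1 = 1/1
  'c': [0/1 + 1/1*0/1, 0/1 + 1/1*1/10) = [0/1, 1/10)
  'a': [0/1 + 1/1*1/10, 0/1 + 1/1*7/10) = [1/10, 7/10)
  'b': [0/1 + 1/1*7/10, 0/1 + 1/1*4/5) = [7/10, 4/5) <- contains code 159/200
  'd': [0/1 + 1/1*4/5, 0/1 + 1/1*1/1) = [4/5, 1/1)
  emit 'b', narrow to [7/10, 4/5)
Step 2: interval [7/10, 4/5), width = 4/5 - 7/10 = 1/10
  'c': [7/10 + 1/10*0/1, 7/10 + 1/10*1/10) = [7/10, 71/100)
  'a': [7/10 + 1/10*1/10, 7/10 + 1/10*7/10) = [71/100, 77/100)
  'b': [7/10 + 1/10*7/10, 7/10 + 1/10*4/5) = [77/100, 39/50)
  'd': [7/10 + 1/10*4/5, 7/10 + 1/10*1/1) = [39/50, 4/5) <- contains code 159/200
  emit 'd', narrow to [39/50, 4/5)

Answer: 39/50 4/5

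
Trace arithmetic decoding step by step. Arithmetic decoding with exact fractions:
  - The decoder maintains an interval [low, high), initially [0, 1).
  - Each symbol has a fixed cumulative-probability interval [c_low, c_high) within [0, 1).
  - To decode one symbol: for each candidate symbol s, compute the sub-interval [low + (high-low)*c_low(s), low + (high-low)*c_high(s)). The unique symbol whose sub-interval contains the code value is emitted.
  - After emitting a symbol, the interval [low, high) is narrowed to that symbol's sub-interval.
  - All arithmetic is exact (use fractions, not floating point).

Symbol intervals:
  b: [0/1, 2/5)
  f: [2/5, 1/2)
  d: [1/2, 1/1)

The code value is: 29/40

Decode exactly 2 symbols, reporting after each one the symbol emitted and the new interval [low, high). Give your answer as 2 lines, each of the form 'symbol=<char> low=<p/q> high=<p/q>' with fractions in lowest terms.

Answer: symbol=d low=1/2 high=1/1
symbol=f low=7/10 high=3/4

Derivation:
Step 1: interval [0/1, 1/1), width = 1/1 - 0/1 = 1/1
  'b': [0/1 + 1/1*0/1, 0/1 + 1/1*2/5) = [0/1, 2/5)
  'f': [0/1 + 1/1*2/5, 0/1 + 1/1*1/2) = [2/5, 1/2)
  'd': [0/1 + 1/1*1/2, 0/1 + 1/1*1/1) = [1/2, 1/1) <- contains code 29/40
  emit 'd', narrow to [1/2, 1/1)
Step 2: interval [1/2, 1/1), width = 1/1 - 1/2 = 1/2
  'b': [1/2 + 1/2*0/1, 1/2 + 1/2*2/5) = [1/2, 7/10)
  'f': [1/2 + 1/2*2/5, 1/2 + 1/2*1/2) = [7/10, 3/4) <- contains code 29/40
  'd': [1/2 + 1/2*1/2, 1/2 + 1/2*1/1) = [3/4, 1/1)
  emit 'f', narrow to [7/10, 3/4)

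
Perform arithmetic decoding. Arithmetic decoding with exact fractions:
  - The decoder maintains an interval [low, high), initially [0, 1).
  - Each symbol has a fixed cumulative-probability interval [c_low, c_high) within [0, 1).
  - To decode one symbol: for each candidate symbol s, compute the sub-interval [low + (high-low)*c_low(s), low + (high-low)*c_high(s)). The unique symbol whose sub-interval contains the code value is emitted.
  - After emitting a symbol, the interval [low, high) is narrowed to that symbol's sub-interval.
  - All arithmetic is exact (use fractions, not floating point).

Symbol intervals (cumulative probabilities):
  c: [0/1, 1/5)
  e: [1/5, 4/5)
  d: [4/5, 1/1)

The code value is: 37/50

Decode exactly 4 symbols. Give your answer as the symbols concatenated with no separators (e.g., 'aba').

Step 1: interval [0/1, 1/1), width = 1/1 - 0/1 = 1/1
  'c': [0/1 + 1/1*0/1, 0/1 + 1/1*1/5) = [0/1, 1/5)
  'e': [0/1 + 1/1*1/5, 0/1 + 1/1*4/5) = [1/5, 4/5) <- contains code 37/50
  'd': [0/1 + 1/1*4/5, 0/1 + 1/1*1/1) = [4/5, 1/1)
  emit 'e', narrow to [1/5, 4/5)
Step 2: interval [1/5, 4/5), width = 4/5 - 1/5 = 3/5
  'c': [1/5 + 3/5*0/1, 1/5 + 3/5*1/5) = [1/5, 8/25)
  'e': [1/5 + 3/5*1/5, 1/5 + 3/5*4/5) = [8/25, 17/25)
  'd': [1/5 + 3/5*4/5, 1/5 + 3/5*1/1) = [17/25, 4/5) <- contains code 37/50
  emit 'd', narrow to [17/25, 4/5)
Step 3: interval [17/25, 4/5), width = 4/5 - 17/25 = 3/25
  'c': [17/25 + 3/25*0/1, 17/25 + 3/25*1/5) = [17/25, 88/125)
  'e': [17/25 + 3/25*1/5, 17/25 + 3/25*4/5) = [88/125, 97/125) <- contains code 37/50
  'd': [17/25 + 3/25*4/5, 17/25 + 3/25*1/1) = [97/125, 4/5)
  emit 'e', narrow to [88/125, 97/125)
Step 4: interval [88/125, 97/125), width = 97/125 - 88/125 = 9/125
  'c': [88/125 + 9/125*0/1, 88/125 + 9/125*1/5) = [88/125, 449/625)
  'e': [88/125 + 9/125*1/5, 88/125 + 9/125*4/5) = [449/625, 476/625) <- contains code 37/50
  'd': [88/125 + 9/125*4/5, 88/125 + 9/125*1/1) = [476/625, 97/125)
  emit 'e', narrow to [449/625, 476/625)

Answer: edee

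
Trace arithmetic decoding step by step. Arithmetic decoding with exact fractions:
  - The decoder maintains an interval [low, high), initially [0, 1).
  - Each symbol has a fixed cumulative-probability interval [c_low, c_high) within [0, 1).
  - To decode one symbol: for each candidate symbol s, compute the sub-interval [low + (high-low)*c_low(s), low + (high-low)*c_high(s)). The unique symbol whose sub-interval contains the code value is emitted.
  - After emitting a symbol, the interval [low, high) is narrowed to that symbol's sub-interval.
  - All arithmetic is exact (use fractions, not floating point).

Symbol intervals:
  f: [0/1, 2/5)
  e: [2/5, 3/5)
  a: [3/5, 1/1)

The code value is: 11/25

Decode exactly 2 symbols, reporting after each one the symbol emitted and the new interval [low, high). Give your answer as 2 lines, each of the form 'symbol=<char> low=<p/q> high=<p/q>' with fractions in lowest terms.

Answer: symbol=e low=2/5 high=3/5
symbol=f low=2/5 high=12/25

Derivation:
Step 1: interval [0/1, 1/1), width = 1/1 - 0/1 = 1/1
  'f': [0/1 + 1/1*0/1, 0/1 + 1/1*2/5) = [0/1, 2/5)
  'e': [0/1 + 1/1*2/5, 0/1 + 1/1*3/5) = [2/5, 3/5) <- contains code 11/25
  'a': [0/1 + 1/1*3/5, 0/1 + 1/1*1/1) = [3/5, 1/1)
  emit 'e', narrow to [2/5, 3/5)
Step 2: interval [2/5, 3/5), width = 3/5 - 2/5 = 1/5
  'f': [2/5 + 1/5*0/1, 2/5 + 1/5*2/5) = [2/5, 12/25) <- contains code 11/25
  'e': [2/5 + 1/5*2/5, 2/5 + 1/5*3/5) = [12/25, 13/25)
  'a': [2/5 + 1/5*3/5, 2/5 + 1/5*1/1) = [13/25, 3/5)
  emit 'f', narrow to [2/5, 12/25)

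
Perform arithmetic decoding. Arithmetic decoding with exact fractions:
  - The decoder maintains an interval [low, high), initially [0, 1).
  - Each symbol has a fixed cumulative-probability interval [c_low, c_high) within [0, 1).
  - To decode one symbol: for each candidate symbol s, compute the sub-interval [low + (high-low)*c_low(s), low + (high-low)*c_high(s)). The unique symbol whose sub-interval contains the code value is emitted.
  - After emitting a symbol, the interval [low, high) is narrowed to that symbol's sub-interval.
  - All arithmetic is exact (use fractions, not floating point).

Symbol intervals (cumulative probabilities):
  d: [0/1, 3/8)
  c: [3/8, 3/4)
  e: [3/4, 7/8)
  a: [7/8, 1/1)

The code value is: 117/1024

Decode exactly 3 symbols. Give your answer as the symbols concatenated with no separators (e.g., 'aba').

Step 1: interval [0/1, 1/1), width = 1/1 - 0/1 = 1/1
  'd': [0/1 + 1/1*0/1, 0/1 + 1/1*3/8) = [0/1, 3/8) <- contains code 117/1024
  'c': [0/1 + 1/1*3/8, 0/1 + 1/1*3/4) = [3/8, 3/4)
  'e': [0/1 + 1/1*3/4, 0/1 + 1/1*7/8) = [3/4, 7/8)
  'a': [0/1 + 1/1*7/8, 0/1 + 1/1*1/1) = [7/8, 1/1)
  emit 'd', narrow to [0/1, 3/8)
Step 2: interval [0/1, 3/8), width = 3/8 - 0/1 = 3/8
  'd': [0/1 + 3/8*0/1, 0/1 + 3/8*3/8) = [0/1, 9/64) <- contains code 117/1024
  'c': [0/1 + 3/8*3/8, 0/1 + 3/8*3/4) = [9/64, 9/32)
  'e': [0/1 + 3/8*3/4, 0/1 + 3/8*7/8) = [9/32, 21/64)
  'a': [0/1 + 3/8*7/8, 0/1 + 3/8*1/1) = [21/64, 3/8)
  emit 'd', narrow to [0/1, 9/64)
Step 3: interval [0/1, 9/64), width = 9/64 - 0/1 = 9/64
  'd': [0/1 + 9/64*0/1, 0/1 + 9/64*3/8) = [0/1, 27/512)
  'c': [0/1 + 9/64*3/8, 0/1 + 9/64*3/4) = [27/512, 27/256)
  'e': [0/1 + 9/64*3/4, 0/1 + 9/64*7/8) = [27/256, 63/512) <- contains code 117/1024
  'a': [0/1 + 9/64*7/8, 0/1 + 9/64*1/1) = [63/512, 9/64)
  emit 'e', narrow to [27/256, 63/512)

Answer: dde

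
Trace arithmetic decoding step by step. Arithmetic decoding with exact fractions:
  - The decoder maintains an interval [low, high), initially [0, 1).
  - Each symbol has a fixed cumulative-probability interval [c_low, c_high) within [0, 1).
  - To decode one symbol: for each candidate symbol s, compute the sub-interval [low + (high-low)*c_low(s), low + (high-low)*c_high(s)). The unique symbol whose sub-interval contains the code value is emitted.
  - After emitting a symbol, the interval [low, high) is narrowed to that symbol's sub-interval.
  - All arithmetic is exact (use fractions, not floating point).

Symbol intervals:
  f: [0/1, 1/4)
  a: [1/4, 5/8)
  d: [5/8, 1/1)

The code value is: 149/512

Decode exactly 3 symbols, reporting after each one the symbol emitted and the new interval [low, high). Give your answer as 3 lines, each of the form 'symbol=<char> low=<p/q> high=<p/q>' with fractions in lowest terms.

Step 1: interval [0/1, 1/1), width = 1/1 - 0/1 = 1/1
  'f': [0/1 + 1/1*0/1, 0/1 + 1/1*1/4) = [0/1, 1/4)
  'a': [0/1 + 1/1*1/4, 0/1 + 1/1*5/8) = [1/4, 5/8) <- contains code 149/512
  'd': [0/1 + 1/1*5/8, 0/1 + 1/1*1/1) = [5/8, 1/1)
  emit 'a', narrow to [1/4, 5/8)
Step 2: interval [1/4, 5/8), width = 5/8 - 1/4 = 3/8
  'f': [1/4 + 3/8*0/1, 1/4 + 3/8*1/4) = [1/4, 11/32) <- contains code 149/512
  'a': [1/4 + 3/8*1/4, 1/4 + 3/8*5/8) = [11/32, 31/64)
  'd': [1/4 + 3/8*5/8, 1/4 + 3/8*1/1) = [31/64, 5/8)
  emit 'f', narrow to [1/4, 11/32)
Step 3: interval [1/4, 11/32), width = 11/32 - 1/4 = 3/32
  'f': [1/4 + 3/32*0/1, 1/4 + 3/32*1/4) = [1/4, 35/128)
  'a': [1/4 + 3/32*1/4, 1/4 + 3/32*5/8) = [35/128, 79/256) <- contains code 149/512
  'd': [1/4 + 3/32*5/8, 1/4 + 3/32*1/1) = [79/256, 11/32)
  emit 'a', narrow to [35/128, 79/256)

Answer: symbol=a low=1/4 high=5/8
symbol=f low=1/4 high=11/32
symbol=a low=35/128 high=79/256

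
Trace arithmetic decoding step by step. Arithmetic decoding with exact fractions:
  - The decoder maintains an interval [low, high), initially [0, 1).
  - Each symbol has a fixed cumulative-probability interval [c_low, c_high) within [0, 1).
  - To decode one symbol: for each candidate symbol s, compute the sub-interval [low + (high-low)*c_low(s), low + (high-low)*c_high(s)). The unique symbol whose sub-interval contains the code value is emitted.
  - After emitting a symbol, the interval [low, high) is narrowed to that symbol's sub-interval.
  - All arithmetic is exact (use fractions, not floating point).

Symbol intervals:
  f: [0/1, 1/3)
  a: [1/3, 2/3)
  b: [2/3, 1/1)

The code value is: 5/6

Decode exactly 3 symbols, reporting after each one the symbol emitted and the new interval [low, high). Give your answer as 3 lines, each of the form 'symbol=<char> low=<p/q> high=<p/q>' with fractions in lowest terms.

Step 1: interval [0/1, 1/1), width = 1/1 - 0/1 = 1/1
  'f': [0/1 + 1/1*0/1, 0/1 + 1/1*1/3) = [0/1, 1/3)
  'a': [0/1 + 1/1*1/3, 0/1 + 1/1*2/3) = [1/3, 2/3)
  'b': [0/1 + 1/1*2/3, 0/1 + 1/1*1/1) = [2/3, 1/1) <- contains code 5/6
  emit 'b', narrow to [2/3, 1/1)
Step 2: interval [2/3, 1/1), width = 1/1 - 2/3 = 1/3
  'f': [2/3 + 1/3*0/1, 2/3 + 1/3*1/3) = [2/3, 7/9)
  'a': [2/3 + 1/3*1/3, 2/3 + 1/3*2/3) = [7/9, 8/9) <- contains code 5/6
  'b': [2/3 + 1/3*2/3, 2/3 + 1/3*1/1) = [8/9, 1/1)
  emit 'a', narrow to [7/9, 8/9)
Step 3: interval [7/9, 8/9), width = 8/9 - 7/9 = 1/9
  'f': [7/9 + 1/9*0/1, 7/9 + 1/9*1/3) = [7/9, 22/27)
  'a': [7/9 + 1/9*1/3, 7/9 + 1/9*2/3) = [22/27, 23/27) <- contains code 5/6
  'b': [7/9 + 1/9*2/3, 7/9 + 1/9*1/1) = [23/27, 8/9)
  emit 'a', narrow to [22/27, 23/27)

Answer: symbol=b low=2/3 high=1/1
symbol=a low=7/9 high=8/9
symbol=a low=22/27 high=23/27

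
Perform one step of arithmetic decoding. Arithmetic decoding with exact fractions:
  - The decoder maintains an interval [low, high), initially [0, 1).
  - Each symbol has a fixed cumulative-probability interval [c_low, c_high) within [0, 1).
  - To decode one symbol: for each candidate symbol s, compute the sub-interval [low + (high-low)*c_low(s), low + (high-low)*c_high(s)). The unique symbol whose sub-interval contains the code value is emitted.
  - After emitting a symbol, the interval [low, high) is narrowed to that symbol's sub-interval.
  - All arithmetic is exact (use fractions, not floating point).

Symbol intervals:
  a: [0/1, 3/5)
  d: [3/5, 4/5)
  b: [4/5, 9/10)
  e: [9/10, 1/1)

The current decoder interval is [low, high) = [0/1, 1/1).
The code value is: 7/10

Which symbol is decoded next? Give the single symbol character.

Answer: d

Derivation:
Interval width = high − low = 1/1 − 0/1 = 1/1
Scaled code = (code − low) / width = (7/10 − 0/1) / 1/1 = 7/10
  a: [0/1, 3/5) 
  d: [3/5, 4/5) ← scaled code falls here ✓
  b: [4/5, 9/10) 
  e: [9/10, 1/1) 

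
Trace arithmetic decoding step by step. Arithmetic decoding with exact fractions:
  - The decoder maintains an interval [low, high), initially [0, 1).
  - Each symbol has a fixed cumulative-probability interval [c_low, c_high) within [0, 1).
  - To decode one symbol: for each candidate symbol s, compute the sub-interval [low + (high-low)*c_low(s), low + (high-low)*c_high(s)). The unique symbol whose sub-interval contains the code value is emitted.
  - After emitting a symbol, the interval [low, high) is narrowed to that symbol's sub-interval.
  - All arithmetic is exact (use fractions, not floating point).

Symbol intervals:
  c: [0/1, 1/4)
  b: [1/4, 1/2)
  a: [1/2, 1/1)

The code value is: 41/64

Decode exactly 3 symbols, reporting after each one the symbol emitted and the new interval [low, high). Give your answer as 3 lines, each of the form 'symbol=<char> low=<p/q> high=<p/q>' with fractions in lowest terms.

Step 1: interval [0/1, 1/1), width = 1/1 - 0/1 = 1/1
  'c': [0/1 + 1/1*0/1, 0/1 + 1/1*1/4) = [0/1, 1/4)
  'b': [0/1 + 1/1*1/4, 0/1 + 1/1*1/2) = [1/4, 1/2)
  'a': [0/1 + 1/1*1/2, 0/1 + 1/1*1/1) = [1/2, 1/1) <- contains code 41/64
  emit 'a', narrow to [1/2, 1/1)
Step 2: interval [1/2, 1/1), width = 1/1 - 1/2 = 1/2
  'c': [1/2 + 1/2*0/1, 1/2 + 1/2*1/4) = [1/2, 5/8)
  'b': [1/2 + 1/2*1/4, 1/2 + 1/2*1/2) = [5/8, 3/4) <- contains code 41/64
  'a': [1/2 + 1/2*1/2, 1/2 + 1/2*1/1) = [3/4, 1/1)
  emit 'b', narrow to [5/8, 3/4)
Step 3: interval [5/8, 3/4), width = 3/4 - 5/8 = 1/8
  'c': [5/8 + 1/8*0/1, 5/8 + 1/8*1/4) = [5/8, 21/32) <- contains code 41/64
  'b': [5/8 + 1/8*1/4, 5/8 + 1/8*1/2) = [21/32, 11/16)
  'a': [5/8 + 1/8*1/2, 5/8 + 1/8*1/1) = [11/16, 3/4)
  emit 'c', narrow to [5/8, 21/32)

Answer: symbol=a low=1/2 high=1/1
symbol=b low=5/8 high=3/4
symbol=c low=5/8 high=21/32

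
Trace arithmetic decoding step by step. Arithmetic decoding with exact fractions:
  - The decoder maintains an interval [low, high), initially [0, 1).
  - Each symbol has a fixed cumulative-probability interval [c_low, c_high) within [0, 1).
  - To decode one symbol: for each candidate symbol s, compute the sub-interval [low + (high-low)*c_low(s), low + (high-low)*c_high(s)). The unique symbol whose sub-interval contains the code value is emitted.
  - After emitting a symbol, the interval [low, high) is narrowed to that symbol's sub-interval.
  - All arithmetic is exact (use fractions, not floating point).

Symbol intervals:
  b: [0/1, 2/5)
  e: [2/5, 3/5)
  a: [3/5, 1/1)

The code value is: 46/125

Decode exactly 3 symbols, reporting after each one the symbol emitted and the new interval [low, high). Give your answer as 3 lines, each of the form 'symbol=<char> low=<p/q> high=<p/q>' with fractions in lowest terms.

Step 1: interval [0/1, 1/1), width = 1/1 - 0/1 = 1/1
  'b': [0/1 + 1/1*0/1, 0/1 + 1/1*2/5) = [0/1, 2/5) <- contains code 46/125
  'e': [0/1 + 1/1*2/5, 0/1 + 1/1*3/5) = [2/5, 3/5)
  'a': [0/1 + 1/1*3/5, 0/1 + 1/1*1/1) = [3/5, 1/1)
  emit 'b', narrow to [0/1, 2/5)
Step 2: interval [0/1, 2/5), width = 2/5 - 0/1 = 2/5
  'b': [0/1 + 2/5*0/1, 0/1 + 2/5*2/5) = [0/1, 4/25)
  'e': [0/1 + 2/5*2/5, 0/1 + 2/5*3/5) = [4/25, 6/25)
  'a': [0/1 + 2/5*3/5, 0/1 + 2/5*1/1) = [6/25, 2/5) <- contains code 46/125
  emit 'a', narrow to [6/25, 2/5)
Step 3: interval [6/25, 2/5), width = 2/5 - 6/25 = 4/25
  'b': [6/25 + 4/25*0/1, 6/25 + 4/25*2/5) = [6/25, 38/125)
  'e': [6/25 + 4/25*2/5, 6/25 + 4/25*3/5) = [38/125, 42/125)
  'a': [6/25 + 4/25*3/5, 6/25 + 4/25*1/1) = [42/125, 2/5) <- contains code 46/125
  emit 'a', narrow to [42/125, 2/5)

Answer: symbol=b low=0/1 high=2/5
symbol=a low=6/25 high=2/5
symbol=a low=42/125 high=2/5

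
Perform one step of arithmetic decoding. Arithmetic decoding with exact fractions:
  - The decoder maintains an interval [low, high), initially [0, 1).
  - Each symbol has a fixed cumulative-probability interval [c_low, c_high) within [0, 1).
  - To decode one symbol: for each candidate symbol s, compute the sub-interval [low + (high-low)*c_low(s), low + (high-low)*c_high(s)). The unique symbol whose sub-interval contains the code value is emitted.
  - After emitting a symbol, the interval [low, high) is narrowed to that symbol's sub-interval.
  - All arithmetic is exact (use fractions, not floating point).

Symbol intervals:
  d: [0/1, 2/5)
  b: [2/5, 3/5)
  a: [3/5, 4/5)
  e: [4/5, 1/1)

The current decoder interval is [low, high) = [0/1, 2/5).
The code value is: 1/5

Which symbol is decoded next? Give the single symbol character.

Answer: b

Derivation:
Interval width = high − low = 2/5 − 0/1 = 2/5
Scaled code = (code − low) / width = (1/5 − 0/1) / 2/5 = 1/2
  d: [0/1, 2/5) 
  b: [2/5, 3/5) ← scaled code falls here ✓
  a: [3/5, 4/5) 
  e: [4/5, 1/1) 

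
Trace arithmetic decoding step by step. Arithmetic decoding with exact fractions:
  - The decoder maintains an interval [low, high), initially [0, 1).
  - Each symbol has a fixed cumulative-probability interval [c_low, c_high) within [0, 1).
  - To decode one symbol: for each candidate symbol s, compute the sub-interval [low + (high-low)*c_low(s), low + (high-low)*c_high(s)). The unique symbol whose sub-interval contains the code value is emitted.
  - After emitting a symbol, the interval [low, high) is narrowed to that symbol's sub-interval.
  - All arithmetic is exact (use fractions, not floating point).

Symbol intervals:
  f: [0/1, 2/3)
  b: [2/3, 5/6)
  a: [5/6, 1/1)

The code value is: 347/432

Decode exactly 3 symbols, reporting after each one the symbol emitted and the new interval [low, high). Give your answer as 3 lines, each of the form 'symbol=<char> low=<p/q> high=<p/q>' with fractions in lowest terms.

Answer: symbol=b low=2/3 high=5/6
symbol=b low=7/9 high=29/36
symbol=a low=173/216 high=29/36

Derivation:
Step 1: interval [0/1, 1/1), width = 1/1 - 0/1 = 1/1
  'f': [0/1 + 1/1*0/1, 0/1 + 1/1*2/3) = [0/1, 2/3)
  'b': [0/1 + 1/1*2/3, 0/1 + 1/1*5/6) = [2/3, 5/6) <- contains code 347/432
  'a': [0/1 + 1/1*5/6, 0/1 + 1/1*1/1) = [5/6, 1/1)
  emit 'b', narrow to [2/3, 5/6)
Step 2: interval [2/3, 5/6), width = 5/6 - 2/3 = 1/6
  'f': [2/3 + 1/6*0/1, 2/3 + 1/6*2/3) = [2/3, 7/9)
  'b': [2/3 + 1/6*2/3, 2/3 + 1/6*5/6) = [7/9, 29/36) <- contains code 347/432
  'a': [2/3 + 1/6*5/6, 2/3 + 1/6*1/1) = [29/36, 5/6)
  emit 'b', narrow to [7/9, 29/36)
Step 3: interval [7/9, 29/36), width = 29/36 - 7/9 = 1/36
  'f': [7/9 + 1/36*0/1, 7/9 + 1/36*2/3) = [7/9, 43/54)
  'b': [7/9 + 1/36*2/3, 7/9 + 1/36*5/6) = [43/54, 173/216)
  'a': [7/9 + 1/36*5/6, 7/9 + 1/36*1/1) = [173/216, 29/36) <- contains code 347/432
  emit 'a', narrow to [173/216, 29/36)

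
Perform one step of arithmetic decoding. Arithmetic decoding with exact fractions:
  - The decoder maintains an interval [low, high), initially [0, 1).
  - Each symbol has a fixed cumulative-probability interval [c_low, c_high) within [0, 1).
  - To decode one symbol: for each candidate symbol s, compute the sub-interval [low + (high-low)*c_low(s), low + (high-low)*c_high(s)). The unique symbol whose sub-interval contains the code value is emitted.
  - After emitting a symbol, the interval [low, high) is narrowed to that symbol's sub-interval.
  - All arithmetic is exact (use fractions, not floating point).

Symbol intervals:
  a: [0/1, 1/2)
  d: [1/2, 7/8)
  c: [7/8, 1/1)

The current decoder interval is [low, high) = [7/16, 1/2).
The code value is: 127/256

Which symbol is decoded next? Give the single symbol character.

Answer: c

Derivation:
Interval width = high − low = 1/2 − 7/16 = 1/16
Scaled code = (code − low) / width = (127/256 − 7/16) / 1/16 = 15/16
  a: [0/1, 1/2) 
  d: [1/2, 7/8) 
  c: [7/8, 1/1) ← scaled code falls here ✓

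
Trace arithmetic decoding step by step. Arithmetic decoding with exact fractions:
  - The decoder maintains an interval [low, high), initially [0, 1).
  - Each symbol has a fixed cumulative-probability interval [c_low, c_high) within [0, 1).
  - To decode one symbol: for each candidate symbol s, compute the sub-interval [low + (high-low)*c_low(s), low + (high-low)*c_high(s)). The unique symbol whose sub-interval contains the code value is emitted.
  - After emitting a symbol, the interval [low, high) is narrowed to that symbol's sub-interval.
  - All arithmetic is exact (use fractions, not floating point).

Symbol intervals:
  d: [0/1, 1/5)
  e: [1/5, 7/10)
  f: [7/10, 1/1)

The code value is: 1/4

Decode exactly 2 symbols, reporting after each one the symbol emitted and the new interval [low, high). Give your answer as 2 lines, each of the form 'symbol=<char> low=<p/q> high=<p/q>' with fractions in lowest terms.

Step 1: interval [0/1, 1/1), width = 1/1 - 0/1 = 1/1
  'd': [0/1 + 1/1*0/1, 0/1 + 1/1*1/5) = [0/1, 1/5)
  'e': [0/1 + 1/1*1/5, 0/1 + 1/1*7/10) = [1/5, 7/10) <- contains code 1/4
  'f': [0/1 + 1/1*7/10, 0/1 + 1/1*1/1) = [7/10, 1/1)
  emit 'e', narrow to [1/5, 7/10)
Step 2: interval [1/5, 7/10), width = 7/10 - 1/5 = 1/2
  'd': [1/5 + 1/2*0/1, 1/5 + 1/2*1/5) = [1/5, 3/10) <- contains code 1/4
  'e': [1/5 + 1/2*1/5, 1/5 + 1/2*7/10) = [3/10, 11/20)
  'f': [1/5 + 1/2*7/10, 1/5 + 1/2*1/1) = [11/20, 7/10)
  emit 'd', narrow to [1/5, 3/10)

Answer: symbol=e low=1/5 high=7/10
symbol=d low=1/5 high=3/10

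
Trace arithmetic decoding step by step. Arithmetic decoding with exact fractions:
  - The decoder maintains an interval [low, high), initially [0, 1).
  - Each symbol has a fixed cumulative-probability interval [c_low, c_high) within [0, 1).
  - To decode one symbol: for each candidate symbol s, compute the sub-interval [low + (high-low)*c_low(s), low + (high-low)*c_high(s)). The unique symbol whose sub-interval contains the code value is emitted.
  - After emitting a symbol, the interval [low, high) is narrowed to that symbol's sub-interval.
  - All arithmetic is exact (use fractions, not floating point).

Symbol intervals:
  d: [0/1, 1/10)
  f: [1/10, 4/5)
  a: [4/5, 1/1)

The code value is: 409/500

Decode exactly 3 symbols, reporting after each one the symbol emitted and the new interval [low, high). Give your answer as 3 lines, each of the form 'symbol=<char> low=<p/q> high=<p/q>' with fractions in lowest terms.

Step 1: interval [0/1, 1/1), width = 1/1 - 0/1 = 1/1
  'd': [0/1 + 1/1*0/1, 0/1 + 1/1*1/10) = [0/1, 1/10)
  'f': [0/1 + 1/1*1/10, 0/1 + 1/1*4/5) = [1/10, 4/5)
  'a': [0/1 + 1/1*4/5, 0/1 + 1/1*1/1) = [4/5, 1/1) <- contains code 409/500
  emit 'a', narrow to [4/5, 1/1)
Step 2: interval [4/5, 1/1), width = 1/1 - 4/5 = 1/5
  'd': [4/5 + 1/5*0/1, 4/5 + 1/5*1/10) = [4/5, 41/50) <- contains code 409/500
  'f': [4/5 + 1/5*1/10, 4/5 + 1/5*4/5) = [41/50, 24/25)
  'a': [4/5 + 1/5*4/5, 4/5 + 1/5*1/1) = [24/25, 1/1)
  emit 'd', narrow to [4/5, 41/50)
Step 3: interval [4/5, 41/50), width = 41/50 - 4/5 = 1/50
  'd': [4/5 + 1/50*0/1, 4/5 + 1/50*1/10) = [4/5, 401/500)
  'f': [4/5 + 1/50*1/10, 4/5 + 1/50*4/5) = [401/500, 102/125)
  'a': [4/5 + 1/50*4/5, 4/5 + 1/50*1/1) = [102/125, 41/50) <- contains code 409/500
  emit 'a', narrow to [102/125, 41/50)

Answer: symbol=a low=4/5 high=1/1
symbol=d low=4/5 high=41/50
symbol=a low=102/125 high=41/50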